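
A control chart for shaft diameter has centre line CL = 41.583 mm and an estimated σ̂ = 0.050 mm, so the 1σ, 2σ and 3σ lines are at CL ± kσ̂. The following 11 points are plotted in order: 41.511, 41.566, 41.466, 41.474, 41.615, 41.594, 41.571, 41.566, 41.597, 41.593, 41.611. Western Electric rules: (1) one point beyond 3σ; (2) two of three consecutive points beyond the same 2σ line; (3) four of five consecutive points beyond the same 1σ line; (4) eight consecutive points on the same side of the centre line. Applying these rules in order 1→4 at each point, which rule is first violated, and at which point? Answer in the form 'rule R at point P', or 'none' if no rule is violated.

Zone of each point (C = within 1σ̂, B = 1σ̂–2σ̂, A = 2σ̂–3σ̂, * = beyond 3σ̂; sign = side of CL): 1:-B, 2:-C, 3:-A, 4:-A, 5:+C, 6:+C, 7:-C, 8:-C, 9:+C, 10:+C, 11:+C
Rule 2 (two of three consecutive points beyond the same 2σ limit) is satisfied at point 4.

rule 2 at point 4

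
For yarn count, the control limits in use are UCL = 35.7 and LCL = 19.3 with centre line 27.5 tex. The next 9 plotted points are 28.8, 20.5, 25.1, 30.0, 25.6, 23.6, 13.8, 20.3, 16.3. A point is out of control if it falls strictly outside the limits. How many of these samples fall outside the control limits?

Compare each point to [19.3, 35.7]: sample 7 = 13.8 < LCL; sample 9 = 16.3 < LCL.

2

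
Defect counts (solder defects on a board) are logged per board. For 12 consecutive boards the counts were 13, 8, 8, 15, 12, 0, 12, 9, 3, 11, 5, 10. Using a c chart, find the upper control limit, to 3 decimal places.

17.750

c̄ = (13 + 8 + 8 + 15 + 12 + 0 + 12 + 9 + 3 + 11 + 5 + 10) / 12 = 106 / 12 = 8.8333
UCL = c̄ + 3√c̄ = 8.8333 + 3 × √8.8333 = 8.8333 + 3 × 2.9721 = 17.7496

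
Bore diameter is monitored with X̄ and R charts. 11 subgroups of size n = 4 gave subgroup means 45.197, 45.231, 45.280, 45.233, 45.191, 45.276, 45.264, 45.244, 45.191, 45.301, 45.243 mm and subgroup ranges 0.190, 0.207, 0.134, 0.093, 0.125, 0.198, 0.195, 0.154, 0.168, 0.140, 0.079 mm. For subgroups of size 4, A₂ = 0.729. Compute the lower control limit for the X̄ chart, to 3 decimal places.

X̄̄ = (45.197 + 45.231 + 45.280 + 45.233 + 45.191 + 45.276 + 45.264 + 45.244 + 45.191 + 45.301 + 45.243) / 11 = 497.6510 / 11 = 45.2410
R̄ = (0.190 + 0.207 + 0.134 + 0.093 + 0.125 + 0.198 + 0.195 + 0.154 + 0.168 + 0.140 + 0.079) / 11 = 1.6830 / 11 = 0.1530
LCL = X̄̄ − A₂·R̄ = 45.2410 − 0.729 × 0.1530 = 45.1295

45.129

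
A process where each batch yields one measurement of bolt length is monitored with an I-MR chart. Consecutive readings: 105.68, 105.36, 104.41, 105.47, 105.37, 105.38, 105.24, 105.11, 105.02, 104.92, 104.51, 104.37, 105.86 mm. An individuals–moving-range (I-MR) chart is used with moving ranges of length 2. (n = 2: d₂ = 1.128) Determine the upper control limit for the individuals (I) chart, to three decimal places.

X̄ = (105.68 + 105.36 + 104.41 + 105.47 + 105.37 + 105.38 + 105.24 + 105.11 + 105.02 + 104.92 + 104.51 + 104.37 + 105.86) / 13 = 105.1308
Moving ranges: 0.32, 0.95, 1.06, 0.10, 0.01, 0.14, 0.13, 0.09, 0.10, 0.41, 0.14, 1.49; M̄R̄ = 4.9400 / 12 = 0.4117
UCL = X̄ + 3·M̄R̄/d₂ = 105.1308 + 3 × 0.4117 / 1.128 = 106.2256

106.226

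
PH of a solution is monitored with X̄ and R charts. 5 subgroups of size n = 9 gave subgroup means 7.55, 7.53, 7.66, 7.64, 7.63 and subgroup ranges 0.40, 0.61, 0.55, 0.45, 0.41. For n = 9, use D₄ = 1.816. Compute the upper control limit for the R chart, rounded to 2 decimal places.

R̄ = (0.40 + 0.61 + 0.55 + 0.45 + 0.41) / 5 = 2.4200 / 5 = 0.4840
UCL_R = D₄·R̄ = 1.816 × 0.4840 = 0.8789

0.88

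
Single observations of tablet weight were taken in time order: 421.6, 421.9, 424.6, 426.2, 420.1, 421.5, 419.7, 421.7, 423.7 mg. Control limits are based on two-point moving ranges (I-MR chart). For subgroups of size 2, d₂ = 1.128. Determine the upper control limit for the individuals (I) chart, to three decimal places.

428.284

X̄ = (421.6 + 421.9 + 424.6 + 426.2 + 420.1 + 421.5 + 419.7 + 421.7 + 423.7) / 9 = 422.3333
Moving ranges: 0.3, 2.7, 1.6, 6.1, 1.4, 1.8, 2.0, 2.0; M̄R̄ = 17.9000 / 8 = 2.2375
UCL = X̄ + 3·M̄R̄/d₂ = 422.3333 + 3 × 2.2375 / 1.128 = 428.2841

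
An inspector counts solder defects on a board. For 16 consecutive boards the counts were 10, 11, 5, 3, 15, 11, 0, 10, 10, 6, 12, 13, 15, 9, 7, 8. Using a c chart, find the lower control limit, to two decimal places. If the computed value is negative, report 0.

c̄ = (10 + 11 + 5 + 3 + 15 + 11 + 0 + 10 + 10 + 6 + 12 + 13 + 15 + 9 + 7 + 8) / 16 = 145 / 16 = 9.0625
LCL = c̄ − 3√c̄ = 9.0625 − 3 × 3.0104 = 0.0313

0.03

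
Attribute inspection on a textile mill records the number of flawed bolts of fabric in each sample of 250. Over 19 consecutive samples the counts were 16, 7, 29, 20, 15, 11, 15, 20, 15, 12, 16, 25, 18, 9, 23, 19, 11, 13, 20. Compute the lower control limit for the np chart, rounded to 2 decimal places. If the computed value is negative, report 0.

4.74

p̄ = Σdᵢ / (k·n) = 314 / (19 × 250) = 0.06611
LCL = np̄ − 3·√(np̄(1−p̄)) = 16.5263 − 3 × 3.9286 = 4.7405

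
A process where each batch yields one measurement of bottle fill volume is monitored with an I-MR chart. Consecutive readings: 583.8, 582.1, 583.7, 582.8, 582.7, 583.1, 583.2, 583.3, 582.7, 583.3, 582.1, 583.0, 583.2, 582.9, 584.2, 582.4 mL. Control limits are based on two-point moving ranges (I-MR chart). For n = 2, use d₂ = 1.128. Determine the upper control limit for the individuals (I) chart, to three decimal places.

585.123

X̄ = (583.8 + 582.1 + 583.7 + 582.8 + 582.7 + 583.1 + 583.2 + 583.3 + 582.7 + 583.3 + 582.1 + 583.0 + 583.2 + 582.9 + 584.2 + 582.4) / 16 = 583.0312
Moving ranges: 1.7, 1.6, 0.9, 0.1, 0.4, 0.1, 0.1, 0.6, 0.6, 1.2, 0.9, 0.2, 0.3, 1.3, 1.8; M̄R̄ = 11.8000 / 15 = 0.7867
UCL = X̄ + 3·M̄R̄/d₂ = 583.0312 + 3 × 0.7867 / 1.128 = 585.1234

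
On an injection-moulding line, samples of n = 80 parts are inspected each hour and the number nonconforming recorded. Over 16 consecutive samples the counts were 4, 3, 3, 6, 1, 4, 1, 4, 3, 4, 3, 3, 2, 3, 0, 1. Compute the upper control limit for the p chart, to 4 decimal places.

0.0969

p̄ = Σdᵢ / (k·n) = 45 / (16 × 80) = 0.03516
UCL = p̄ + 3·√(p̄(1−p̄)/n) = 0.03516 + 3 × √(0.03516×0.96484/80) = 0.03516 + 3 × 0.02059 = 0.09693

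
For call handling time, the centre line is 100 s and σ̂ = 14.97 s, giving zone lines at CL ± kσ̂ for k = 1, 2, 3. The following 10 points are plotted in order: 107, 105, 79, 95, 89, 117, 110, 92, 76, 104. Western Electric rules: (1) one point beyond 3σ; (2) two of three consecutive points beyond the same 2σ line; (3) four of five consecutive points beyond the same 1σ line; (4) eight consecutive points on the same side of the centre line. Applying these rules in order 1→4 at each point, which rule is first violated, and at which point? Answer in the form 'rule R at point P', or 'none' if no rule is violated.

none

Zone of each point (C = within 1σ̂, B = 1σ̂–2σ̂, A = 2σ̂–3σ̂, * = beyond 3σ̂; sign = side of CL): 1:+C, 2:+C, 3:-B, 4:-C, 5:-C, 6:+B, 7:+C, 8:-C, 9:-B, 10:+C
No rule fires across all 10 points.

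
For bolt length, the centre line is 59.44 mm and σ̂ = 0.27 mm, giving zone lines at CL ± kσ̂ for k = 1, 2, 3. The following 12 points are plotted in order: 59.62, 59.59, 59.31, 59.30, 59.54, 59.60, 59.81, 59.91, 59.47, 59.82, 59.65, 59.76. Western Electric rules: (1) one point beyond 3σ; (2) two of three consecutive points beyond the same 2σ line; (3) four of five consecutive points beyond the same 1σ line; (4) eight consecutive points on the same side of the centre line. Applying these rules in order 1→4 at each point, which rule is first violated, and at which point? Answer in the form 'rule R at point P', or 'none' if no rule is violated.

rule 4 at point 12

Zone of each point (C = within 1σ̂, B = 1σ̂–2σ̂, A = 2σ̂–3σ̂, * = beyond 3σ̂; sign = side of CL): 1:+C, 2:+C, 3:-C, 4:-C, 5:+C, 6:+C, 7:+B, 8:+B, 9:+C, 10:+B, 11:+C, 12:+B
Rule 4 (eight consecutive points on the same side of the centre line) is satisfied at point 12.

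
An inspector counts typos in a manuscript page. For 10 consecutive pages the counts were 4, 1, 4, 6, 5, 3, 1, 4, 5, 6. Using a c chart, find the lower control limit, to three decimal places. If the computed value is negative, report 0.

0.000

c̄ = (4 + 1 + 4 + 6 + 5 + 3 + 1 + 4 + 5 + 6) / 10 = 39 / 10 = 3.9000
LCL = c̄ − 3√c̄ = 3.9000 − 3 × 1.9748 = -2.0245 → 0 (cannot be negative)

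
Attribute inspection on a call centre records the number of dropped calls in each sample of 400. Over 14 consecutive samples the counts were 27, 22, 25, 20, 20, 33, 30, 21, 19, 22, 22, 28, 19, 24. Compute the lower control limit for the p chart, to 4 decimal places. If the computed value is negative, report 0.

0.0239

p̄ = Σdᵢ / (k·n) = 332 / (14 × 400) = 0.05929
LCL = p̄ − 3·√(p̄(1−p̄)/n) = 0.05929 − 3 × 0.01181 = 0.02386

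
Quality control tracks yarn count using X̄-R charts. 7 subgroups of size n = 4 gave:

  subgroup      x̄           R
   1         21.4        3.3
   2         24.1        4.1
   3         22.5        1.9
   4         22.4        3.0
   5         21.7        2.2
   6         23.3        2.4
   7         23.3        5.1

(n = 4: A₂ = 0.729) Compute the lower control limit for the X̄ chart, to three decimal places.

20.380

X̄̄ = (21.4 + 24.1 + 22.5 + 22.4 + 21.7 + 23.3 + 23.3) / 7 = 158.7000 / 7 = 22.6714
R̄ = (3.3 + 4.1 + 1.9 + 3.0 + 2.2 + 2.4 + 5.1) / 7 = 22.0000 / 7 = 3.1429
LCL = X̄̄ − A₂·R̄ = 22.6714 − 0.729 × 3.1429 = 20.3803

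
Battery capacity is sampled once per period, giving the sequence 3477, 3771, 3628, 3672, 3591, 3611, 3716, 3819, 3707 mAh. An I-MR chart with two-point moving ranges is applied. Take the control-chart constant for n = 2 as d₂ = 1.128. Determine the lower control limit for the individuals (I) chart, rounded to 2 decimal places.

3365.91

X̄ = (3477 + 3771 + 3628 + 3672 + 3591 + 3611 + 3716 + 3819 + 3707) / 9 = 3665.7778
Moving ranges: 294, 143, 44, 81, 20, 105, 103, 112; M̄R̄ = 902.0000 / 8 = 112.7500
LCL = X̄ − 3·M̄R̄/d₂ = 3665.7778 − 3 × 112.7500 / 1.128 = 3365.9108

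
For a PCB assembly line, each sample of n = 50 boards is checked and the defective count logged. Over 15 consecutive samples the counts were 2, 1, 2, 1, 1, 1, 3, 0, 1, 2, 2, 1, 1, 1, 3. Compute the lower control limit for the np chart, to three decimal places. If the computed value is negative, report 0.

0.000

p̄ = Σdᵢ / (k·n) = 22 / (15 × 50) = 0.02933
LCL = np̄ − 3·√(np̄(1−p̄)) = 1.4667 − 3 × 1.1932 = -2.1128 → 0 (negative, so LCL = 0)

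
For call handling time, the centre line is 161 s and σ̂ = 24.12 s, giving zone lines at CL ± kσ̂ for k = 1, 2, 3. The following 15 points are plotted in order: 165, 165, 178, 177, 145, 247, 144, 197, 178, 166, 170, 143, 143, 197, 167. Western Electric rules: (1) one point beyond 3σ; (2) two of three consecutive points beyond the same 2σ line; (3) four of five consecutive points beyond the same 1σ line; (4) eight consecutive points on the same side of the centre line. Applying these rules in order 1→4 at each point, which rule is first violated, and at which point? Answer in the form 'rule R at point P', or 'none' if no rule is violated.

rule 1 at point 6

Zone of each point (C = within 1σ̂, B = 1σ̂–2σ̂, A = 2σ̂–3σ̂, * = beyond 3σ̂; sign = side of CL): 1:+C, 2:+C, 3:+C, 4:+C, 5:-C, 6:+*, 7:-C, 8:+B, 9:+C, 10:+C, 11:+C, 12:-C, 13:-C, 14:+B, 15:+C
Rule 1 (one point beyond the 3σ limits) is satisfied at point 6.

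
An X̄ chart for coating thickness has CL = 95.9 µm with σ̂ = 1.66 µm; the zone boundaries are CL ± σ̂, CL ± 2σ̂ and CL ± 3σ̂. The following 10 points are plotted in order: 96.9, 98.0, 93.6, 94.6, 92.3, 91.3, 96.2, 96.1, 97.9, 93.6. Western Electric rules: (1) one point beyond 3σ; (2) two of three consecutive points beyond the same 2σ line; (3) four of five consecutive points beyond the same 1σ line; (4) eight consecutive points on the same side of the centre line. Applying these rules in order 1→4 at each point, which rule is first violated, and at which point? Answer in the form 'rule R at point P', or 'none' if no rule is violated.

Zone of each point (C = within 1σ̂, B = 1σ̂–2σ̂, A = 2σ̂–3σ̂, * = beyond 3σ̂; sign = side of CL): 1:+C, 2:+B, 3:-B, 4:-C, 5:-A, 6:-A, 7:+C, 8:+C, 9:+B, 10:-B
Rule 2 (two of three consecutive points beyond the same 2σ limit) is satisfied at point 6.

rule 2 at point 6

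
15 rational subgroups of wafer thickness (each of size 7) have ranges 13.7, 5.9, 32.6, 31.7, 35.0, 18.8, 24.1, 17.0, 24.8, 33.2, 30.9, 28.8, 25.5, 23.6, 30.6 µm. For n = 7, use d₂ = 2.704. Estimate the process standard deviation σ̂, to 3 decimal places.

9.275

R̄ = (13.7 + 5.9 + 32.6 + 31.7 + 35.0 + 18.8 + 24.1 + 17.0 + 24.8 + 33.2 + 30.9 + 28.8 + 25.5 + 23.6 + 30.6) / 15 = 25.0800
σ̂ = R̄ / d₂ = 25.0800 / 2.704 = 9.2751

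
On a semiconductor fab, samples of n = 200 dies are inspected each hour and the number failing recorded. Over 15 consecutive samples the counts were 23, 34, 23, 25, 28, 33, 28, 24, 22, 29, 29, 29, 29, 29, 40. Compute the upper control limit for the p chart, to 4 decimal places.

p̄ = Σdᵢ / (k·n) = 425 / (15 × 200) = 0.14167
UCL = p̄ + 3·√(p̄(1−p̄)/n) = 0.14167 + 3 × √(0.14167×0.85833/200) = 0.14167 + 3 × 0.02466 = 0.21564

0.2156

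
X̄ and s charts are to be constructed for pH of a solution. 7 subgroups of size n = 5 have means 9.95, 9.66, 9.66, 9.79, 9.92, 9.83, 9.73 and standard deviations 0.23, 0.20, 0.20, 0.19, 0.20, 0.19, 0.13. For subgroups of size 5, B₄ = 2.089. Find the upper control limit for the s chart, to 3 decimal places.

0.400

s̄ = (0.23 + 0.20 + 0.20 + 0.19 + 0.20 + 0.19 + 0.13) / 7 = 0.1914
UCL_s = B₄·s̄ = 2.089 × 0.1914 = 0.3999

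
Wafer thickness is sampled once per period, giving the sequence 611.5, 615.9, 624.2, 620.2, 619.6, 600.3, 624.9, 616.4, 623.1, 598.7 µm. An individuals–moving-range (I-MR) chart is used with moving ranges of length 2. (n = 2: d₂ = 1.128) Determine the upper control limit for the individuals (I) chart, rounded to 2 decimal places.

X̄ = (611.5 + 615.9 + 624.2 + 620.2 + 619.6 + 600.3 + 624.9 + 616.4 + 623.1 + 598.7) / 10 = 615.4800
Moving ranges: 4.4, 8.3, 4.0, 0.6, 19.3, 24.6, 8.5, 6.7, 24.4; M̄R̄ = 100.8000 / 9 = 11.2000
UCL = X̄ + 3·M̄R̄/d₂ = 615.4800 + 3 × 11.2000 / 1.128 = 645.2672

645.27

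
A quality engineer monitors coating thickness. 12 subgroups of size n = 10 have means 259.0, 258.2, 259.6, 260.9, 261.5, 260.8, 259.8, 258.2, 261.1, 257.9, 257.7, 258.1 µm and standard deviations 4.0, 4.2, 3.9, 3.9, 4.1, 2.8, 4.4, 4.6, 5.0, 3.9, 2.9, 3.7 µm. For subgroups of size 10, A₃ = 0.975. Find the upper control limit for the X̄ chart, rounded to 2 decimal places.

X̄̄ = (259.0 + 258.2 + 259.6 + 260.9 + 261.5 + 260.8 + 259.8 + 258.2 + 261.1 + 257.9 + 257.7 + 258.1) / 12 = 259.4000
s̄ = (4.0 + 4.2 + 3.9 + 3.9 + 4.1 + 2.8 + 4.4 + 4.6 + 5.0 + 3.9 + 2.9 + 3.7) / 12 = 3.9500
UCL = X̄̄ + A₃·s̄ = 259.4000 + 0.975 × 3.9500 = 263.2513

263.25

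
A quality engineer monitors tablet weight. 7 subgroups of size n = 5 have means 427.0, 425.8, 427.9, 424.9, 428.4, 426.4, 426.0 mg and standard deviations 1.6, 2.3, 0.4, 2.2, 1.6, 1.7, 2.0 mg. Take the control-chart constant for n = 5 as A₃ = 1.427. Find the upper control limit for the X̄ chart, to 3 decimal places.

X̄̄ = (427.0 + 425.8 + 427.9 + 424.9 + 428.4 + 426.4 + 426.0) / 7 = 426.6286
s̄ = (1.6 + 2.3 + 0.4 + 2.2 + 1.6 + 1.7 + 2.0) / 7 = 1.6857
UCL = X̄̄ + A₃·s̄ = 426.6286 + 1.427 × 1.6857 = 429.0341

429.034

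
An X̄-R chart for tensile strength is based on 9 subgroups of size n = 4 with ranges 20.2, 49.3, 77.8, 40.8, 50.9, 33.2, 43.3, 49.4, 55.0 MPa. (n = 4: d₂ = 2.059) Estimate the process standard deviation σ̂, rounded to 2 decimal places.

R̄ = (20.2 + 49.3 + 77.8 + 40.8 + 50.9 + 33.2 + 43.3 + 49.4 + 55.0) / 9 = 46.6556
σ̂ = R̄ / d₂ = 46.6556 / 2.059 = 22.6593

22.66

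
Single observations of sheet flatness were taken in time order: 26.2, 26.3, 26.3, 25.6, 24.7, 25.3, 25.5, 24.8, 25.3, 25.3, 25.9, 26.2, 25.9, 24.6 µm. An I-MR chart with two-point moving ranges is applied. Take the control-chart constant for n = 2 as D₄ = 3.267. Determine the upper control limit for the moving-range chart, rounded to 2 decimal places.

Moving ranges: 0.1, 0.0, 0.7, 0.9, 0.6, 0.2, 0.7, 0.5, 0.0, 0.6, 0.3, 0.3, 1.3; M̄R̄ = 6.2000 / 13 = 0.4769
UCL_MR = D₄·M̄R̄ = 3.267 × 0.4769 = 1.5581

1.56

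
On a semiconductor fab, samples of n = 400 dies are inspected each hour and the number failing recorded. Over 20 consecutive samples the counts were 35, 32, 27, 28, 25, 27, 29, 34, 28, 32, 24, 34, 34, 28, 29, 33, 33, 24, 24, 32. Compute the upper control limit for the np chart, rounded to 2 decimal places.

45.31

p̄ = Σdᵢ / (k·n) = 592 / (20 × 400) = 0.07400
UCL = np̄ + 3·√(np̄(1−p̄)) = 29.6000 + 3 × √(29.6000×0.92600) = 29.6000 + 3 × 5.2354 = 45.3063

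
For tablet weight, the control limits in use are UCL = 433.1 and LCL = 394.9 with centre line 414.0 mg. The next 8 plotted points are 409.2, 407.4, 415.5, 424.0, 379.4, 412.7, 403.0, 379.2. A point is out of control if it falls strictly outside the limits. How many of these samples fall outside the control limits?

Compare each point to [394.9, 433.1]: sample 5 = 379.4 < LCL; sample 8 = 379.2 < LCL.

2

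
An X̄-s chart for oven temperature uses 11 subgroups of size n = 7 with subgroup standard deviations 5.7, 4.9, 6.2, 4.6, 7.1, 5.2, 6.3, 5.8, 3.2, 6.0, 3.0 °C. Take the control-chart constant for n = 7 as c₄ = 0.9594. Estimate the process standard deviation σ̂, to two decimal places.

5.50

s̄ = (5.7 + 4.9 + 6.2 + 4.6 + 7.1 + 5.2 + 6.3 + 5.8 + 3.2 + 6.0 + 3.0) / 11 = 5.2727
σ̂ = s̄ / c₄ = 5.2727 / 0.9594 = 5.4959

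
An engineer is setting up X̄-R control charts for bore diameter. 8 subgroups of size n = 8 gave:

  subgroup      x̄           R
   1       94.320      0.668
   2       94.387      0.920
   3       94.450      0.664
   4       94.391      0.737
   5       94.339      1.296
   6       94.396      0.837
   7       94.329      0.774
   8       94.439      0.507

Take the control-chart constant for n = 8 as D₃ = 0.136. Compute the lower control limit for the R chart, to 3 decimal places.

0.109

R̄ = (0.668 + 0.920 + 0.664 + 0.737 + 1.296 + 0.837 + 0.774 + 0.507) / 8 = 6.4030 / 8 = 0.8004
LCL_R = D₃·R̄ = 0.136 × 0.8004 = 0.1089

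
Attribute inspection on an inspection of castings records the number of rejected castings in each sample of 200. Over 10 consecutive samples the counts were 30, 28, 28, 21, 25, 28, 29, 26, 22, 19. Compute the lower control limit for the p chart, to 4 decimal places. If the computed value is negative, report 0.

0.0571

p̄ = Σdᵢ / (k·n) = 256 / (10 × 200) = 0.12800
LCL = p̄ − 3·√(p̄(1−p̄)/n) = 0.12800 − 3 × 0.02362 = 0.05713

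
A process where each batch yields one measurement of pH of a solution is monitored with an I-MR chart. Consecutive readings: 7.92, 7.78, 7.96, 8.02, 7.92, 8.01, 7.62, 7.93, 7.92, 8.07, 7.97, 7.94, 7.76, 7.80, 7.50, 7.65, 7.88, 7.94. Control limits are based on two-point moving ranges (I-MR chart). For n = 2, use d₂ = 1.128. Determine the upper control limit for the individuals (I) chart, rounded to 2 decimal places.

8.26

X̄ = (7.92 + 7.78 + 7.96 + 8.02 + 7.92 + 8.01 + 7.62 + 7.93 + 7.92 + 8.07 + 7.97 + 7.94 + 7.76 + 7.80 + 7.50 + 7.65 + 7.88 + 7.94) / 18 = 7.8661
Moving ranges: 0.14, 0.18, 0.06, 0.10, 0.09, 0.39, 0.31, 0.01, 0.15, 0.10, 0.03, 0.18, 0.04, 0.30, 0.15, 0.23, 0.06; M̄R̄ = 2.5200 / 17 = 0.1482
UCL = X̄ + 3·M̄R̄/d₂ = 7.8661 + 3 × 0.1482 / 1.128 = 8.2604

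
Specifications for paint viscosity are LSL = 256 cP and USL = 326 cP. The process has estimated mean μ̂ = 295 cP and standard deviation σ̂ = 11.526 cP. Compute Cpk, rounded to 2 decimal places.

Cpu = (USL − μ̂) / (3σ̂) = (326 − 295) / (3 × 11.526) = 0.8965; Cpl = (μ̂ − LSL) / (3σ̂) = (295 − 256) / (3 × 11.526) = 1.1279; Cpk = min(Cpu, Cpl) = 0.8965

0.90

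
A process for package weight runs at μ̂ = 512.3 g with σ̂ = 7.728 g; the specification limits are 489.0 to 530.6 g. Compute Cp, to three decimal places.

0.897

Cp = (USL − LSL) / (6σ̂) = (530.6 − 489.0) / (6 × 7.728) = 41.6000 / 46.3680 = 0.8972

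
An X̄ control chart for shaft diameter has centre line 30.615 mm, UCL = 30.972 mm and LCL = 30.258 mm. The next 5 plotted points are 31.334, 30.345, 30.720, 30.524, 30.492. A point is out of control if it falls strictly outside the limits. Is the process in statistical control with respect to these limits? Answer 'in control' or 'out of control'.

out of control

Compare each point to [30.258, 30.972]: sample 1 = 31.334 > UCL.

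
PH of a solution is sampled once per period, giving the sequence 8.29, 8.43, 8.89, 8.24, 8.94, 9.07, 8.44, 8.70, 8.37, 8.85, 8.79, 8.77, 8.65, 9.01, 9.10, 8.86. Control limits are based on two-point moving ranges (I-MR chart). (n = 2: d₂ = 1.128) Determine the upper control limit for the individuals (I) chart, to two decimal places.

X̄ = (8.29 + 8.43 + 8.89 + 8.24 + 8.94 + 9.07 + 8.44 + 8.70 + 8.37 + 8.85 + 8.79 + 8.77 + 8.65 + 9.01 + 9.10 + 8.86) / 16 = 8.7125
Moving ranges: 0.14, 0.46, 0.65, 0.70, 0.13, 0.63, 0.26, 0.33, 0.48, 0.06, 0.02, 0.12, 0.36, 0.09, 0.24; M̄R̄ = 4.6700 / 15 = 0.3113
UCL = X̄ + 3·M̄R̄/d₂ = 8.7125 + 3 × 0.3113 / 1.128 = 9.5405

9.54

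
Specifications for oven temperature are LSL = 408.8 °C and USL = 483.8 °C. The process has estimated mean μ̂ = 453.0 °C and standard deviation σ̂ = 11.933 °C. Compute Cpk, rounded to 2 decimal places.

Cpu = (USL − μ̂) / (3σ̂) = (483.8 − 453.0) / (3 × 11.933) = 0.8604; Cpl = (μ̂ − LSL) / (3σ̂) = (453.0 − 408.8) / (3 × 11.933) = 1.2347; Cpk = min(Cpu, Cpl) = 0.8604

0.86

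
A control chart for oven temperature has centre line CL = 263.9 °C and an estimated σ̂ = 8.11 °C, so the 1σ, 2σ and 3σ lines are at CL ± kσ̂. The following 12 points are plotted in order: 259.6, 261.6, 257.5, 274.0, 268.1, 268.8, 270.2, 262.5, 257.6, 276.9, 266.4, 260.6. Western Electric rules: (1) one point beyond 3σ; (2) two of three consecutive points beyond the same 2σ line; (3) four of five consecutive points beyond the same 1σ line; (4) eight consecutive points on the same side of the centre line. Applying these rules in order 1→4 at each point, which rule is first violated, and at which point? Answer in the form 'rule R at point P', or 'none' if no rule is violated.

none

Zone of each point (C = within 1σ̂, B = 1σ̂–2σ̂, A = 2σ̂–3σ̂, * = beyond 3σ̂; sign = side of CL): 1:-C, 2:-C, 3:-C, 4:+B, 5:+C, 6:+C, 7:+C, 8:-C, 9:-C, 10:+B, 11:+C, 12:-C
No rule fires across all 12 points.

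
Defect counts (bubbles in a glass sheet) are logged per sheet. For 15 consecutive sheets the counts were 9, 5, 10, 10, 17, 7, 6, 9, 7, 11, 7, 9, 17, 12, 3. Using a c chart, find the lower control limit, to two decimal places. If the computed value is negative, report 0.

0.13

c̄ = (9 + 5 + 10 + 10 + 17 + 7 + 6 + 9 + 7 + 11 + 7 + 9 + 17 + 12 + 3) / 15 = 139 / 15 = 9.2667
LCL = c̄ − 3√c̄ = 9.2667 − 3 × 3.0441 = 0.1343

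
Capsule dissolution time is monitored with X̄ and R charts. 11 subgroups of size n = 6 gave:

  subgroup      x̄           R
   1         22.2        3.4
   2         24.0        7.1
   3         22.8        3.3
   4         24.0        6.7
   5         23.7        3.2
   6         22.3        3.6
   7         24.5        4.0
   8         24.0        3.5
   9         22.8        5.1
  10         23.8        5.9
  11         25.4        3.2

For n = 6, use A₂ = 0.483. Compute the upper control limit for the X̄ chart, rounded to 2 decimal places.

X̄̄ = (22.2 + 24.0 + 22.8 + 24.0 + 23.7 + 22.3 + 24.5 + 24.0 + 22.8 + 23.8 + 25.4) / 11 = 259.5000 / 11 = 23.5909
R̄ = (3.4 + 7.1 + 3.3 + 6.7 + 3.2 + 3.6 + 4.0 + 3.5 + 5.1 + 5.9 + 3.2) / 11 = 49.0000 / 11 = 4.4545
UCL = X̄̄ + A₂·R̄ = 23.5909 + 0.483 × 4.4545 = 25.7425

25.74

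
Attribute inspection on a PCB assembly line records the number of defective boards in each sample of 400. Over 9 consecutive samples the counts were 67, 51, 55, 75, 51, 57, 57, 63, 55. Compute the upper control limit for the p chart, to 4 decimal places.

0.2007

p̄ = Σdᵢ / (k·n) = 531 / (9 × 400) = 0.14750
UCL = p̄ + 3·√(p̄(1−p̄)/n) = 0.14750 + 3 × √(0.14750×0.85250/400) = 0.14750 + 3 × 0.01773 = 0.20069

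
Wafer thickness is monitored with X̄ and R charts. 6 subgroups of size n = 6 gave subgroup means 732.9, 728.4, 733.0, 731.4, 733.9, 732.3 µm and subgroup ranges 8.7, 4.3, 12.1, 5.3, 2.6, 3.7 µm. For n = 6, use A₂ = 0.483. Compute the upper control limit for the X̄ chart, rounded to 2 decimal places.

734.94

X̄̄ = (732.9 + 728.4 + 733.0 + 731.4 + 733.9 + 732.3) / 6 = 4391.9000 / 6 = 731.9833
R̄ = (8.7 + 4.3 + 12.1 + 5.3 + 2.6 + 3.7) / 6 = 36.7000 / 6 = 6.1167
UCL = X̄̄ + A₂·R̄ = 731.9833 + 0.483 × 6.1167 = 734.9377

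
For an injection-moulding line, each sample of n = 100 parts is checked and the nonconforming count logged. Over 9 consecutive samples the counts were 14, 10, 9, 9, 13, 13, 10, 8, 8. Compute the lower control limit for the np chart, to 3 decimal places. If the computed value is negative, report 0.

p̄ = Σdᵢ / (k·n) = 94 / (9 × 100) = 0.10444
LCL = np̄ − 3·√(np̄(1−p̄)) = 10.4444 − 3 × 3.0584 = 1.2694

1.269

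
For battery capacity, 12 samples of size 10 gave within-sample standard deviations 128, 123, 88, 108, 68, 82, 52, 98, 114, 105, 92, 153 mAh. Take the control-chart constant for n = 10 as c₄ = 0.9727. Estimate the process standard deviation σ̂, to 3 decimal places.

103.749

s̄ = (128 + 123 + 88 + 108 + 68 + 82 + 52 + 98 + 114 + 105 + 92 + 153) / 12 = 100.9167
σ̂ = s̄ / c₄ = 100.9167 / 0.9727 = 103.7490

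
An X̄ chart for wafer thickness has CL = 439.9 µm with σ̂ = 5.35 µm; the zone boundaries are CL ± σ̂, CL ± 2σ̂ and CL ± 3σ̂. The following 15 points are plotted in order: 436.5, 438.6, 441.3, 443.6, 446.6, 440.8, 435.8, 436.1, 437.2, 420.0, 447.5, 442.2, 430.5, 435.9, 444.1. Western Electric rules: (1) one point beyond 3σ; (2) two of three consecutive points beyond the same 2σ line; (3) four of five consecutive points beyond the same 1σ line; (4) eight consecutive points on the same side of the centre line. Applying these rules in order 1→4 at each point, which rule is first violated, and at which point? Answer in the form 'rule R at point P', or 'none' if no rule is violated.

rule 1 at point 10

Zone of each point (C = within 1σ̂, B = 1σ̂–2σ̂, A = 2σ̂–3σ̂, * = beyond 3σ̂; sign = side of CL): 1:-C, 2:-C, 3:+C, 4:+C, 5:+B, 6:+C, 7:-C, 8:-C, 9:-C, 10:-*, 11:+B, 12:+C, 13:-B, 14:-C, 15:+C
Rule 1 (one point beyond the 3σ limits) is satisfied at point 10.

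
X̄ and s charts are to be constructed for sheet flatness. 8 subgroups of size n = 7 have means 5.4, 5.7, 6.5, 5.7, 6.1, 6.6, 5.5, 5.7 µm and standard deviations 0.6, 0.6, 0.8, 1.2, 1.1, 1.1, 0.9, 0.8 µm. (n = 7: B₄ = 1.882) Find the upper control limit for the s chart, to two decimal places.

s̄ = (0.6 + 0.6 + 0.8 + 1.2 + 1.1 + 1.1 + 0.9 + 0.8) / 8 = 0.8875
UCL_s = B₄·s̄ = 1.882 × 0.8875 = 1.6703

1.67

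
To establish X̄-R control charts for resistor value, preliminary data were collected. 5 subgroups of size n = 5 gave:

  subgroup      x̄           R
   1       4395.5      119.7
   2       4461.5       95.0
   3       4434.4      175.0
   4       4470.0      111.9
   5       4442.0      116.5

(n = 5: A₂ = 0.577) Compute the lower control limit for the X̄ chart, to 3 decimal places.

X̄̄ = (4395.5 + 4461.5 + 4434.4 + 4470.0 + 4442.0) / 5 = 22203.4000 / 5 = 4440.6800
R̄ = (119.7 + 95.0 + 175.0 + 111.9 + 116.5) / 5 = 618.1000 / 5 = 123.6200
LCL = X̄̄ − A₂·R̄ = 4440.6800 − 0.577 × 123.6200 = 4369.3513

4369.351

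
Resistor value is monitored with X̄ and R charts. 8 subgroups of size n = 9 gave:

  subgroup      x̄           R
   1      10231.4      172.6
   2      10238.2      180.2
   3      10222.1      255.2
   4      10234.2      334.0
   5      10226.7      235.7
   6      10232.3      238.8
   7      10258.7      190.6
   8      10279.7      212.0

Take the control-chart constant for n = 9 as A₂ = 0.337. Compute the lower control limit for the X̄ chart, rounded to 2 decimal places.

X̄̄ = (10231.4 + 10238.2 + 10222.1 + 10234.2 + 10226.7 + 10232.3 + 10258.7 + 10279.7) / 8 = 81923.3000 / 8 = 10240.4125
R̄ = (172.6 + 180.2 + 255.2 + 334.0 + 235.7 + 238.8 + 190.6 + 212.0) / 8 = 1819.1000 / 8 = 227.3875
LCL = X̄̄ − A₂·R̄ = 10240.4125 − 0.337 × 227.3875 = 10163.7829

10163.78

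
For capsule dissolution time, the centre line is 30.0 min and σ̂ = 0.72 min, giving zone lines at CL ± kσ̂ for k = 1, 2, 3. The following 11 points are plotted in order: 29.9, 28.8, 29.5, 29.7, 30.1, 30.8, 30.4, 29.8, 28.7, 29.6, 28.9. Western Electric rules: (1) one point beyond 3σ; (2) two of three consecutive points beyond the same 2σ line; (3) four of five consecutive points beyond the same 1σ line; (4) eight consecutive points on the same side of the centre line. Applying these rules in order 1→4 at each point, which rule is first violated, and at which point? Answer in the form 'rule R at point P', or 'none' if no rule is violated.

Zone of each point (C = within 1σ̂, B = 1σ̂–2σ̂, A = 2σ̂–3σ̂, * = beyond 3σ̂; sign = side of CL): 1:-C, 2:-B, 3:-C, 4:-C, 5:+C, 6:+B, 7:+C, 8:-C, 9:-B, 10:-C, 11:-B
No rule fires across all 11 points.

none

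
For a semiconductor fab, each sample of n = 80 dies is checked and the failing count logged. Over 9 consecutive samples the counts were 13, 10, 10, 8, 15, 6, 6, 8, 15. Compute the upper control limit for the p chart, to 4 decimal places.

0.2378

p̄ = Σdᵢ / (k·n) = 91 / (9 × 80) = 0.12639
UCL = p̄ + 3·√(p̄(1−p̄)/n) = 0.12639 + 3 × √(0.12639×0.87361/80) = 0.12639 + 3 × 0.03715 = 0.23784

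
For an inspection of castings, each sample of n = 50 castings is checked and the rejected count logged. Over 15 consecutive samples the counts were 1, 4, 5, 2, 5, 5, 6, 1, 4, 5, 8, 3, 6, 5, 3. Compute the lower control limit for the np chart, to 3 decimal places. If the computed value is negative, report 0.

0.000

p̄ = Σdᵢ / (k·n) = 63 / (15 × 50) = 0.08400
LCL = np̄ − 3·√(np̄(1−p̄)) = 4.2000 − 3 × 1.9614 = -1.6843 → 0 (negative, so LCL = 0)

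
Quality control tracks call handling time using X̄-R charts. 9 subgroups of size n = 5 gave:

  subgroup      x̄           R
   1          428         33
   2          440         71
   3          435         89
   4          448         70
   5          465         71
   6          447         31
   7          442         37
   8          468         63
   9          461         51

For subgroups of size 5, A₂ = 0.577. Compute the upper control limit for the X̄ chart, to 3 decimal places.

481.304

X̄̄ = (428 + 440 + 435 + 448 + 465 + 447 + 442 + 468 + 461) / 9 = 4034.0000 / 9 = 448.2222
R̄ = (33 + 71 + 89 + 70 + 71 + 31 + 37 + 63 + 51) / 9 = 516.0000 / 9 = 57.3333
UCL = X̄̄ + A₂·R̄ = 448.2222 + 0.577 × 57.3333 = 481.3036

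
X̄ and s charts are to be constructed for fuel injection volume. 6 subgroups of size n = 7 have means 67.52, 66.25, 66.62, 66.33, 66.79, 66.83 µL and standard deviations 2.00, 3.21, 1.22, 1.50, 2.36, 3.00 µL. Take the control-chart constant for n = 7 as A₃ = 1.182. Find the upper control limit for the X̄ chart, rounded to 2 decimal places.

X̄̄ = (67.52 + 66.25 + 66.62 + 66.33 + 66.79 + 66.83) / 6 = 66.7233
s̄ = (2.00 + 3.21 + 1.22 + 1.50 + 2.36 + 3.00) / 6 = 2.2150
UCL = X̄̄ + A₃·s̄ = 66.7233 + 1.182 × 2.2150 = 69.3415

69.34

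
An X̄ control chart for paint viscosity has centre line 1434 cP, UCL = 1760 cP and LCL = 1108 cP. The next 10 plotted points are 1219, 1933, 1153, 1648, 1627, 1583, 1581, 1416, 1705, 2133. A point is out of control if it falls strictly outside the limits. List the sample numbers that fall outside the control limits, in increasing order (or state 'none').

Compare each point to [1108, 1760]: sample 2 = 1933 > UCL; sample 10 = 2133 > UCL.

2, 10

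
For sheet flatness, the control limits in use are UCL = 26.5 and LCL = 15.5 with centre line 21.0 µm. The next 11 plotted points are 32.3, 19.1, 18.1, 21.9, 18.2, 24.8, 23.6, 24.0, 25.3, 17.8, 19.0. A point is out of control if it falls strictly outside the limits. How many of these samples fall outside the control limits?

Compare each point to [15.5, 26.5]: sample 1 = 32.3 > UCL.

1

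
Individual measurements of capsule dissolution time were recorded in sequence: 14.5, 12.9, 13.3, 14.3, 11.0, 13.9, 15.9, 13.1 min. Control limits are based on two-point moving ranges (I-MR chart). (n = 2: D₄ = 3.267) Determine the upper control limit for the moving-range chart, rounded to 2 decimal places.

6.53

Moving ranges: 1.6, 0.4, 1.0, 3.3, 2.9, 2.0, 2.8; M̄R̄ = 14.0000 / 7 = 2.0000
UCL_MR = D₄·M̄R̄ = 3.267 × 2.0000 = 6.5340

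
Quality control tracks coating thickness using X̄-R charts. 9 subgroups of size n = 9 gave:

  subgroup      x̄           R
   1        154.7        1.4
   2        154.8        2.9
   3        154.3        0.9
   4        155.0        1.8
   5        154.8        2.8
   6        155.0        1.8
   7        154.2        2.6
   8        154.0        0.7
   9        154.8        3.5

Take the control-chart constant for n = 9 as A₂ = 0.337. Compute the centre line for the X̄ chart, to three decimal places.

X̄̄ = (154.7 + 154.8 + 154.3 + 155.0 + 154.8 + 155.0 + 154.2 + 154.0 + 154.8) / 9 = 1391.6000 / 9 = 154.6222
CL = X̄̄ = 154.6222

154.622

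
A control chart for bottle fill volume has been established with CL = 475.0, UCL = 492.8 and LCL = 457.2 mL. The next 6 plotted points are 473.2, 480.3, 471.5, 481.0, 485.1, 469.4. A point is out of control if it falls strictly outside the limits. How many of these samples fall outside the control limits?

All 6 points lie within [457.2, 492.8].

0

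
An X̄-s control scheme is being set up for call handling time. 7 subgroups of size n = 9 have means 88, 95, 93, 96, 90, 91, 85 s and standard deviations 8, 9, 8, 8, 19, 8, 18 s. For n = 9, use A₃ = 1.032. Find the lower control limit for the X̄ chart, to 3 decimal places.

X̄̄ = (88 + 95 + 93 + 96 + 90 + 91 + 85) / 7 = 91.1429
s̄ = (8 + 9 + 8 + 8 + 19 + 8 + 18) / 7 = 11.1429
LCL = X̄̄ − A₃·s̄ = 91.1429 − 1.032 × 11.1429 = 79.6434

79.643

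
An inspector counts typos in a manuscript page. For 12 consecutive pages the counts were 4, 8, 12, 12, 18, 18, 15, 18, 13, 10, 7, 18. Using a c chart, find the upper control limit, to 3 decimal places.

23.462

c̄ = (4 + 8 + 12 + 12 + 18 + 18 + 15 + 18 + 13 + 10 + 7 + 18) / 12 = 153 / 12 = 12.7500
UCL = c̄ + 3√c̄ = 12.7500 + 3 × √12.7500 = 12.7500 + 3 × 3.5707 = 23.4621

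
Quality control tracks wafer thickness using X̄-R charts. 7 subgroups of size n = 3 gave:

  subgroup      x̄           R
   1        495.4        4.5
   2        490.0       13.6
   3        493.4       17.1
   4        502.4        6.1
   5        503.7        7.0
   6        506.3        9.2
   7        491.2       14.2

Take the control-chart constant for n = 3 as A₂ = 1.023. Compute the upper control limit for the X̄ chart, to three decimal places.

507.964

X̄̄ = (495.4 + 490.0 + 493.4 + 502.4 + 503.7 + 506.3 + 491.2) / 7 = 3482.4000 / 7 = 497.4857
R̄ = (4.5 + 13.6 + 17.1 + 6.1 + 7.0 + 9.2 + 14.2) / 7 = 71.7000 / 7 = 10.2429
UCL = X̄̄ + A₂·R̄ = 497.4857 + 1.023 × 10.2429 = 507.9642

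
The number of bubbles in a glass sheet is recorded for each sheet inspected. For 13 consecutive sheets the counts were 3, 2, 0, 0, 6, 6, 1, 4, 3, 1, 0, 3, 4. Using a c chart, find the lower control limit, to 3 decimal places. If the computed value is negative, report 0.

c̄ = (3 + 2 + 0 + 0 + 6 + 6 + 1 + 4 + 3 + 1 + 0 + 3 + 4) / 13 = 33 / 13 = 2.5385
LCL = c̄ − 3√c̄ = 2.5385 − 3 × 1.5933 = -2.2413 → 0 (cannot be negative)

0.000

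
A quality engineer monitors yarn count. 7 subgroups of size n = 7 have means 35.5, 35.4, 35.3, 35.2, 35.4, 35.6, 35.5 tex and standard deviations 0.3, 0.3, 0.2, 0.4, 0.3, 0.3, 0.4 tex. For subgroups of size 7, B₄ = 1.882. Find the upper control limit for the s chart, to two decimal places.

0.59

s̄ = (0.3 + 0.3 + 0.2 + 0.4 + 0.3 + 0.3 + 0.4) / 7 = 0.3143
UCL_s = B₄·s̄ = 1.882 × 0.3143 = 0.5915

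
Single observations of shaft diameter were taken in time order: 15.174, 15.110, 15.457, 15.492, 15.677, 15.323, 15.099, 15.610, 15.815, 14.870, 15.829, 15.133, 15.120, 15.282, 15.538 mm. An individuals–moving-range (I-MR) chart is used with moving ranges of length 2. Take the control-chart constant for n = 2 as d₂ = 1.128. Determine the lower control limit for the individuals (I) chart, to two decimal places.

14.43

X̄ = (15.174 + 15.110 + 15.457 + 15.492 + 15.677 + 15.323 + 15.099 + 15.610 + 15.815 + 14.870 + 15.829 + 15.133 + 15.120 + 15.282 + 15.538) / 15 = 15.3686
Moving ranges: 0.064, 0.347, 0.035, 0.185, 0.354, 0.224, 0.511, 0.205, 0.945, 0.959, 0.696, 0.013, 0.162, 0.256; M̄R̄ = 4.9560 / 14 = 0.3540
LCL = X̄ − 3·M̄R̄/d₂ = 15.3686 − 3 × 0.3540 / 1.128 = 14.4271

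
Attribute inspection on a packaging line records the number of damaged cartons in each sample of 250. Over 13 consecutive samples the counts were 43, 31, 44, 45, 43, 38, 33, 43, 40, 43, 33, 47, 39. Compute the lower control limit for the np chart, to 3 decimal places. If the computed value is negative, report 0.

p̄ = Σdᵢ / (k·n) = 522 / (13 × 250) = 0.16062
LCL = np̄ − 3·√(np̄(1−p̄)) = 40.1538 − 3 × 5.8056 = 22.7372

22.737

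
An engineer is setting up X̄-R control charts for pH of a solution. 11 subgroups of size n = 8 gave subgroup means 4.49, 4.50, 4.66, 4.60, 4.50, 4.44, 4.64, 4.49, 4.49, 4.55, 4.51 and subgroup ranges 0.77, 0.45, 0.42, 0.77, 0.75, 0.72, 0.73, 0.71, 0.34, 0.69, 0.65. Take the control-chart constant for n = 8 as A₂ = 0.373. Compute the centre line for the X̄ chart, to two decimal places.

4.53

X̄̄ = (4.49 + 4.50 + 4.66 + 4.60 + 4.50 + 4.44 + 4.64 + 4.49 + 4.49 + 4.55 + 4.51) / 11 = 49.8700 / 11 = 4.5336
CL = X̄̄ = 4.5336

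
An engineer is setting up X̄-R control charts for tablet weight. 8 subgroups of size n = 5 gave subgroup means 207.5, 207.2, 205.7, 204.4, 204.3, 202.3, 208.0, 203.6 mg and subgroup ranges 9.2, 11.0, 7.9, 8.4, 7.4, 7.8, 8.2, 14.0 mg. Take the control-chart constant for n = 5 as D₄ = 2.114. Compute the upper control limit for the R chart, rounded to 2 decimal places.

19.53

R̄ = (9.2 + 11.0 + 7.9 + 8.4 + 7.4 + 7.8 + 8.2 + 14.0) / 8 = 73.9000 / 8 = 9.2375
UCL_R = D₄·R̄ = 2.114 × 9.2375 = 19.5281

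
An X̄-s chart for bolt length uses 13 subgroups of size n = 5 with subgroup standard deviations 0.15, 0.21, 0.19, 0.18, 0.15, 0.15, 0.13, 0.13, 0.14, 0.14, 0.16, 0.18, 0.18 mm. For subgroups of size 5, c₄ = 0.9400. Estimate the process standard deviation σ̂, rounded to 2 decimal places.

0.17

s̄ = (0.15 + 0.21 + 0.19 + 0.18 + 0.15 + 0.15 + 0.13 + 0.13 + 0.14 + 0.14 + 0.16 + 0.18 + 0.18) / 13 = 0.1608
σ̂ = s̄ / c₄ = 0.1608 / 0.9400 = 0.1710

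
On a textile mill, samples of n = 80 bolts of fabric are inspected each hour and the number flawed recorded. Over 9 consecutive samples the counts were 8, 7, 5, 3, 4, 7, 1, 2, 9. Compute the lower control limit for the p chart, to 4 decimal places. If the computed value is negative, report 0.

0.0000

p̄ = Σdᵢ / (k·n) = 46 / (9 × 80) = 0.06389
LCL = p̄ − 3·√(p̄(1−p̄)/n) = 0.06389 − 3 × 0.02734 = -0.01814 → 0 (negative, so LCL = 0)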